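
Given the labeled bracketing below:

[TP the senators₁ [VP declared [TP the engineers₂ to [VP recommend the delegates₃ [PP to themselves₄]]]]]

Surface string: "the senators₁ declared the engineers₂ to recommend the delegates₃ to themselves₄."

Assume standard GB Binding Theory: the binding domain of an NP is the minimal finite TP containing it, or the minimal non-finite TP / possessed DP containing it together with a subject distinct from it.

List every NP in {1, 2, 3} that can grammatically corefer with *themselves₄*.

{2, 3}

*themselves* is an anaphor, so Principle A applies: it must be bound in its binding domain.
Binding domain of *themselves₄*: the embedded TP, whose subject is the engineers₂.
*the senators₁* c-commands the anaphor but is outside its binding domain → cannot satisfy Principle A.
*the engineers₂* c-commands the anaphor within its binding domain → licit binder.
*the delegates₃* c-commands the anaphor within its binding domain → licit binder.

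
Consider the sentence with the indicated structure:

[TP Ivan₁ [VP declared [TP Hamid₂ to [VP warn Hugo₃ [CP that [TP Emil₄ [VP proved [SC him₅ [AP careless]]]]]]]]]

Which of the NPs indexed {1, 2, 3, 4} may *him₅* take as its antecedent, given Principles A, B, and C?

*him* is a pronoun, so Principle B applies: it must be free in its binding domain.
Binding domain of *him₅*: the embedded TP, whose subject is Emil₄.
*Ivan₁* c-commands the pronoun but from outside its binding domain, and is not c-commanded by it → coindexation permitted.
*Hamid₂* c-commands the pronoun but from outside its binding domain, and is not c-commanded by it → coindexation permitted.
*Hugo₃* c-commands the pronoun but from outside its binding domain, and is not c-commanded by it → coindexation permitted.
*Emil₄* c-commands the pronoun within its binding domain → coindexation would violate Principle B.

{1, 2, 3}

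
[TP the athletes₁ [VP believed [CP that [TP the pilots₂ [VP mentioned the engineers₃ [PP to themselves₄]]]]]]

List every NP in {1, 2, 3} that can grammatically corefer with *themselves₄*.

{2, 3}

*themselves* is an anaphor, so Principle A applies: it must be bound in its binding domain.
Binding domain of *themselves₄*: the embedded TP, whose subject is the pilots₂.
*the athletes₁* c-commands the anaphor but is outside its binding domain → cannot satisfy Principle A.
*the pilots₂* c-commands the anaphor within its binding domain → licit binder.
*the engineers₃* c-commands the anaphor within its binding domain → licit binder.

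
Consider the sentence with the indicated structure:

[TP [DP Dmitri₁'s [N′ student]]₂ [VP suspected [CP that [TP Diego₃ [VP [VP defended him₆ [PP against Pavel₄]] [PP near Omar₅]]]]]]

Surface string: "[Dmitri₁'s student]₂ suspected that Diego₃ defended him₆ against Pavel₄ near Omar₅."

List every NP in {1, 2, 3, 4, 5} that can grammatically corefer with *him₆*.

{1, 2, 5}

*him* is a pronoun, so Principle B applies: it must be free in its binding domain.
Binding domain of *him₆*: the embedded TP, whose subject is Diego₃.
*Dmitri₁* and the pronoun do not c-command one another → neither Principle B nor Principle C is at stake; coindexation permitted.
*[Dmitri₁'s student]₂* c-commands the pronoun but from outside its binding domain, and is not c-commanded by it → coindexation permitted.
*Diego₃* c-commands the pronoun within its binding domain → coindexation would violate Principle B.
*Pavel₄*: the pronoun c-commands this R-expression → coindexation would violate Principle C on *Pavel₄*.
*Omar₅* and the pronoun do not c-command one another → neither Principle B nor Principle C is at stake; coindexation permitted.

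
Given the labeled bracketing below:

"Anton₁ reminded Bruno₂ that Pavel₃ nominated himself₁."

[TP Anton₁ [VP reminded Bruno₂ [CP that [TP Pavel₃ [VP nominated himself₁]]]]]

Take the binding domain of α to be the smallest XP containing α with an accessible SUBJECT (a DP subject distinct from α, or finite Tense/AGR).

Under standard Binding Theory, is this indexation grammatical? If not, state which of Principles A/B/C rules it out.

Principle A

The two coindexed NPs are *Anton₁* and *himself₁*.
*himself₁* is an anaphor. Principle A requires it to be bound within its binding domain — the embedded TP, whose subject is Pavel₃.
Within that domain it is c-commanded by *Pavel₃*, which does not share its index.
*Anton₁* does c-command the anaphor, but from outside its binding domain.
The anaphor is unbound in its domain → Principle A violation.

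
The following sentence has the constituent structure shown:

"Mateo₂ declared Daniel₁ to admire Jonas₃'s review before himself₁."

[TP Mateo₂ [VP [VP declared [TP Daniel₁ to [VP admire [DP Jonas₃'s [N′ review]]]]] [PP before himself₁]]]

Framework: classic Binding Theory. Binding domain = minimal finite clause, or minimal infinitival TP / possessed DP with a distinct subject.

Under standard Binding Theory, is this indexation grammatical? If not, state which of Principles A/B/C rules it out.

Principle A

The two coindexed NPs are *Daniel₁* and *himself₁*.
*himself₁* is an anaphor. Principle A requires it to be bound within its binding domain — the matrix TP, whose subject is Mateo₂.
Within that domain it is c-commanded by *Mateo₂*, which does not share its index.
*Daniel₁* does not c-command the anaphor at all.
The anaphor is unbound in its domain → Principle A violation.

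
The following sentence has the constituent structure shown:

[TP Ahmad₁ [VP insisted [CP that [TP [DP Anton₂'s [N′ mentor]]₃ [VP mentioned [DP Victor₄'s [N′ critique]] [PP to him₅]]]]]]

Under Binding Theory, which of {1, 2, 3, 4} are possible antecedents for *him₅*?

*him* is a pronoun, so Principle B applies: it must be free in its binding domain.
Binding domain of *him₅*: the embedded TP, whose subject is [Anton₂'s mentor]₃.
*Ahmad₁* c-commands the pronoun but from outside its binding domain, and is not c-commanded by it → coindexation permitted.
*Anton₂* and the pronoun do not c-command one another → neither Principle B nor Principle C is at stake; coindexation permitted.
*[Anton₂'s mentor]₃* c-commands the pronoun within its binding domain → coindexation would violate Principle B.
*Victor₄* and the pronoun do not c-command one another → neither Principle B nor Principle C is at stake; coindexation permitted.

{1, 2, 4}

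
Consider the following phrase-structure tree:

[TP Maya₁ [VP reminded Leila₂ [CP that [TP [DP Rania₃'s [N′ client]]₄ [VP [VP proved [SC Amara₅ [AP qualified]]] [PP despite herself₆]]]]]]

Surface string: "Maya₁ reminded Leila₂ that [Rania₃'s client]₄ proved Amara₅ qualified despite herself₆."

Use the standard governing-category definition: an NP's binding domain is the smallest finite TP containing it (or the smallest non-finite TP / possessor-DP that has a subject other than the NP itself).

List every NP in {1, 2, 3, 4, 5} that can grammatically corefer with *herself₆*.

*herself* is an anaphor, so Principle A applies: it must be bound in its binding domain.
Binding domain of *herself₆*: the embedded TP, whose subject is [Rania₃'s client]₄.
*Maya₁* c-commands the anaphor but is outside its binding domain → cannot satisfy Principle A.
*Leila₂* c-commands the anaphor but is outside its binding domain → cannot satisfy Principle A.
*Rania₃* does not c-command the anaphor → cannot bind it.
*[Rania₃'s client]₄* c-commands the anaphor within its binding domain → licit binder.
*Amara₅* does not c-command the anaphor → cannot bind it.

{4}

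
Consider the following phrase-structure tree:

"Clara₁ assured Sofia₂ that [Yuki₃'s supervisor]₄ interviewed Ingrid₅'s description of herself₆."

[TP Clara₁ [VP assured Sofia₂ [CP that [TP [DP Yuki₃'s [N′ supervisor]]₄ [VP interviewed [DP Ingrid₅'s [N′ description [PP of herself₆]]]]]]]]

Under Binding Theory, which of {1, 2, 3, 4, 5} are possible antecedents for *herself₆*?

{5}

*herself* is an anaphor, so Principle A applies: it must be bound in its binding domain.
Binding domain of *herself₆*: the possessed DP, whose subject is Ingrid₅.
*Clara₁* c-commands the anaphor but is outside its binding domain → cannot satisfy Principle A.
*Sofia₂* c-commands the anaphor but is outside its binding domain → cannot satisfy Principle A.
*Yuki₃* does not c-command the anaphor → cannot bind it.
*[Yuki₃'s supervisor]₄* c-commands the anaphor but is outside its binding domain → cannot satisfy Principle A.
*Ingrid₅* c-commands the anaphor within its binding domain → licit binder.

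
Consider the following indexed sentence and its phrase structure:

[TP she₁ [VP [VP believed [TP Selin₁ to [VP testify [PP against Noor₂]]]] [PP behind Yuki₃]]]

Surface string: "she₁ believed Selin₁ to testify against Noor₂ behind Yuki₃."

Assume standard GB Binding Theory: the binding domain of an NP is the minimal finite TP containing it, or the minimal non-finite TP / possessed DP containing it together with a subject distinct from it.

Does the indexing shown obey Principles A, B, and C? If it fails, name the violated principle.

The two coindexed NPs are *she₁* and *Selin₁*.
*Selin₁* is an R-expression. Principle C requires it to be free everywhere.
*she₁* c-commands it and carries the same index.
The R-expression is bound → Principle C violation.

Principle C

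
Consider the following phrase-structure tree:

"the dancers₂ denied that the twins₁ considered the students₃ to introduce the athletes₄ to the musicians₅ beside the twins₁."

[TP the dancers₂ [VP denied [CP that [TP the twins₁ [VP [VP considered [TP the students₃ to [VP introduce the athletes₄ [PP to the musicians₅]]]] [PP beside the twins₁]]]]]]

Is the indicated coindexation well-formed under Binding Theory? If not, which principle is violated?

The two coindexed NPs are *the twins₁* (the higher occurrence) and *the twins₁* (the lower occurrence).
*the twins₁* (the lower occurrence) is an R-expression. Principle C requires it to be free everywhere.
*the twins₁* (the higher occurrence) c-commands it and carries the same index.
The R-expression is bound → Principle C violation.

Principle C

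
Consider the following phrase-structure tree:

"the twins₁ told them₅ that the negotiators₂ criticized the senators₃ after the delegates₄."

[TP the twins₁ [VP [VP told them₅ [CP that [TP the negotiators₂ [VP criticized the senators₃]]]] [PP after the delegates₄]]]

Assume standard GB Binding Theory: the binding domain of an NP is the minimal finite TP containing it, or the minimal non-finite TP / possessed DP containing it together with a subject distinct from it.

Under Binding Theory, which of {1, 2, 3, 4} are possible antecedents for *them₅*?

*them* is a pronoun, so Principle B applies: it must be free in its binding domain.
Binding domain of *them₅*: the matrix TP, whose subject is the twins₁.
*the twins₁* c-commands the pronoun within its binding domain → coindexation would violate Principle B.
*the negotiators₂*: the pronoun c-commands this R-expression → coindexation would violate Principle C on *the negotiators₂*.
*the senators₃*: the pronoun c-commands this R-expression → coindexation would violate Principle C on *the senators₃*.
*the delegates₄* and the pronoun do not c-command one another → neither Principle B nor Principle C is at stake; coindexation permitted.

{4}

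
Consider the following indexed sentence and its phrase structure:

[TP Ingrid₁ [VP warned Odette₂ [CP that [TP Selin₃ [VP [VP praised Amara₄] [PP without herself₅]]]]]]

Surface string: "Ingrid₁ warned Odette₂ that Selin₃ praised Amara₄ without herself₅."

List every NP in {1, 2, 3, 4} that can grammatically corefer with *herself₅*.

{3}

*herself* is an anaphor, so Principle A applies: it must be bound in its binding domain.
Binding domain of *herself₅*: the embedded TP, whose subject is Selin₃.
*Ingrid₁* c-commands the anaphor but is outside its binding domain → cannot satisfy Principle A.
*Odette₂* c-commands the anaphor but is outside its binding domain → cannot satisfy Principle A.
*Selin₃* c-commands the anaphor within its binding domain → licit binder.
*Amara₄* does not c-command the anaphor → cannot bind it.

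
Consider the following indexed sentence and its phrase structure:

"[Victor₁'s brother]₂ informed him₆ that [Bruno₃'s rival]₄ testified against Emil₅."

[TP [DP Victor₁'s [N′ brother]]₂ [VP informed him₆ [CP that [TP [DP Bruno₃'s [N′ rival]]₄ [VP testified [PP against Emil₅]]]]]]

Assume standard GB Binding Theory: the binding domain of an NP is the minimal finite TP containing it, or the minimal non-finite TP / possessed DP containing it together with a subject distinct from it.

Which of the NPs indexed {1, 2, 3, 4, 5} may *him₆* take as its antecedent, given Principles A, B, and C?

{1}

*him* is a pronoun, so Principle B applies: it must be free in its binding domain.
Binding domain of *him₆*: the matrix TP, whose subject is [Victor₁'s brother]₂.
*Victor₁* and the pronoun do not c-command one another → neither Principle B nor Principle C is at stake; coindexation permitted.
*[Victor₁'s brother]₂* c-commands the pronoun within its binding domain → coindexation would violate Principle B.
*Bruno₃*: the pronoun c-commands this R-expression → coindexation would violate Principle C on *Bruno₃*.
*[Bruno₃'s rival]₄*: the pronoun c-commands this R-expression → coindexation would violate Principle C on *[Bruno₃'s rival]₄*.
*Emil₅*: the pronoun c-commands this R-expression → coindexation would violate Principle C on *Emil₅*.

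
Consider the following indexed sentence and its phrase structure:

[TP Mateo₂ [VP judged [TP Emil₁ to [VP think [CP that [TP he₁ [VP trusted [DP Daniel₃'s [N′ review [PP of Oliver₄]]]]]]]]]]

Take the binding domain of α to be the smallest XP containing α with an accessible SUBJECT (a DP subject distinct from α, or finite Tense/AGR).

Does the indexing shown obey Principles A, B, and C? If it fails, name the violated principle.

The two coindexed NPs are *Emil₁* and *he₁*.
*he₁* is a pronoun; nothing c-commands it within its binding domain (the embedded TP.), so Principle B holds trivially.
*Emil₁* is an R-expression; *he₁* does not c-command it, and no other NP shares its index, so Principle C is satisfied.
All principles are respected.

grammatical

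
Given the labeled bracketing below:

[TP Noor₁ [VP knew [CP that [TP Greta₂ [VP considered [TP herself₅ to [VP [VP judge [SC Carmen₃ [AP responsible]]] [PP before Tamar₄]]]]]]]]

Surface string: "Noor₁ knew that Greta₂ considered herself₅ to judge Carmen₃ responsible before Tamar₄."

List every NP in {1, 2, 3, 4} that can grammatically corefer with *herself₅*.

{2}

*herself* is an anaphor, so Principle A applies: it must be bound in its binding domain.
Binding domain of *herself₅*: the embedded TP, whose subject is Greta₂.
*Noor₁* c-commands the anaphor but is outside its binding domain → cannot satisfy Principle A.
*Greta₂* c-commands the anaphor within its binding domain → licit binder.
*Carmen₃* does not c-command the anaphor → cannot bind it.
*Tamar₄* does not c-command the anaphor → cannot bind it.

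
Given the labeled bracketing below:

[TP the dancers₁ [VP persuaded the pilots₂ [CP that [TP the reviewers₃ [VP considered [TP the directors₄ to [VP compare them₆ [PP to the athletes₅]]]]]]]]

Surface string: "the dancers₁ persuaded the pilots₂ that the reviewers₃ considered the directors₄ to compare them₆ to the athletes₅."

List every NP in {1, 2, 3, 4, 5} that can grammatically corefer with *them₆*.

{1, 2, 3}

*them* is a pronoun, so Principle B applies: it must be free in its binding domain.
Binding domain of *them₆*: the embedded TP, whose subject is the directors₄.
*the dancers₁* c-commands the pronoun but from outside its binding domain, and is not c-commanded by it → coindexation permitted.
*the pilots₂* c-commands the pronoun but from outside its binding domain, and is not c-commanded by it → coindexation permitted.
*the reviewers₃* c-commands the pronoun but from outside its binding domain, and is not c-commanded by it → coindexation permitted.
*the directors₄* c-commands the pronoun within its binding domain → coindexation would violate Principle B.
*the athletes₅*: the pronoun c-commands this R-expression → coindexation would violate Principle C on *the athletes₅*.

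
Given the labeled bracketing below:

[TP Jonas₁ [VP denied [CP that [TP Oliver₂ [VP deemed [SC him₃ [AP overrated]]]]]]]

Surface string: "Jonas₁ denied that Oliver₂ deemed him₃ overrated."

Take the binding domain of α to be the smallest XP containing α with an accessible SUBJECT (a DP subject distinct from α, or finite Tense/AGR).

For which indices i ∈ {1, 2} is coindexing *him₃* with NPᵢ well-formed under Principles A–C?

*him* is a pronoun, so Principle B applies: it must be free in its binding domain.
Binding domain of *him₃*: the embedded TP, whose subject is Oliver₂.
*Jonas₁* c-commands the pronoun but from outside its binding domain, and is not c-commanded by it → coindexation permitted.
*Oliver₂* c-commands the pronoun within its binding domain → coindexation would violate Principle B.

{1}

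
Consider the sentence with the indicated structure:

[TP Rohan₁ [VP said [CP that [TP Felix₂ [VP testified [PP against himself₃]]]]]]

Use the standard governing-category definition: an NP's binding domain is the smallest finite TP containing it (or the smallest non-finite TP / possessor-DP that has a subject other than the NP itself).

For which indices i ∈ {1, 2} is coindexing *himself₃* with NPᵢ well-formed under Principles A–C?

*himself* is an anaphor, so Principle A applies: it must be bound in its binding domain.
Binding domain of *himself₃*: the embedded TP, whose subject is Felix₂.
*Rohan₁* c-commands the anaphor but is outside its binding domain → cannot satisfy Principle A.
*Felix₂* c-commands the anaphor within its binding domain → licit binder.

{2}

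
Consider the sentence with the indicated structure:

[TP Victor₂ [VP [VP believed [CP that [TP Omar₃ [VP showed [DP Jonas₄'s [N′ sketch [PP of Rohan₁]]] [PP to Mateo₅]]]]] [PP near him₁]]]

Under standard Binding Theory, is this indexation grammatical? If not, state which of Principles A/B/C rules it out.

The two coindexed NPs are *Rohan₁* and *him₁*.
*him₁* is a pronoun; its binding domain is the matrix TP, whose subject is Victor₂. Within that domain it is c-commanded only by *Victor₂*, which carries a different index — the pronoun is free locally, so Principle B holds.
*Rohan₁* is an R-expression; *him₁* does not c-command it, and no other NP shares its index, so Principle C is satisfied.
All principles are respected.

grammatical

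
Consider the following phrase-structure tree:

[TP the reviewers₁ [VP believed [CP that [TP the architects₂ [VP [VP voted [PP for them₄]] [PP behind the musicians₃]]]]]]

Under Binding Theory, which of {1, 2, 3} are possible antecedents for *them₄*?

*them* is a pronoun, so Principle B applies: it must be free in its binding domain.
Binding domain of *them₄*: the embedded TP, whose subject is the architects₂.
*the reviewers₁* c-commands the pronoun but from outside its binding domain, and is not c-commanded by it → coindexation permitted.
*the architects₂* c-commands the pronoun within its binding domain → coindexation would violate Principle B.
*the musicians₃* and the pronoun do not c-command one another → neither Principle B nor Principle C is at stake; coindexation permitted.

{1, 3}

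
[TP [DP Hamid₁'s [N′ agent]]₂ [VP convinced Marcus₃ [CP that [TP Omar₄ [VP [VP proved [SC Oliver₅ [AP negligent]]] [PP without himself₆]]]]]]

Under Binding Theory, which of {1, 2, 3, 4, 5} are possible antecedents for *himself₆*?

{4}

*himself* is an anaphor, so Principle A applies: it must be bound in its binding domain.
Binding domain of *himself₆*: the embedded TP, whose subject is Omar₄.
*Hamid₁* does not c-command the anaphor → cannot bind it.
*[Hamid₁'s agent]₂* c-commands the anaphor but is outside its binding domain → cannot satisfy Principle A.
*Marcus₃* c-commands the anaphor but is outside its binding domain → cannot satisfy Principle A.
*Omar₄* c-commands the anaphor within its binding domain → licit binder.
*Oliver₅* does not c-command the anaphor → cannot bind it.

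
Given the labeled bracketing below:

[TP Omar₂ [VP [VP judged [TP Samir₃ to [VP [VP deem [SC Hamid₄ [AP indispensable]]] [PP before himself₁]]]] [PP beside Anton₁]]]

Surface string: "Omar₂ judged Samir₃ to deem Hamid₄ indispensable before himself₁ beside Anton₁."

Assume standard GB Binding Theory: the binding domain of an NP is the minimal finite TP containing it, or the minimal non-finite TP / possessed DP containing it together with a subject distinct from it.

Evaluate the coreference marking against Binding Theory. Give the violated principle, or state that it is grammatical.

Principle A

The two coindexed NPs are *Anton₁* and *himself₁*.
*himself₁* is an anaphor. Principle A requires it to be bound within its binding domain — the embedded TP, whose subject is Samir₃.
Within that domain it is c-commanded by *Samir₃*, which does not share its index.
*Anton₁* does not c-command the anaphor at all.
The anaphor is unbound in its domain → Principle A violation.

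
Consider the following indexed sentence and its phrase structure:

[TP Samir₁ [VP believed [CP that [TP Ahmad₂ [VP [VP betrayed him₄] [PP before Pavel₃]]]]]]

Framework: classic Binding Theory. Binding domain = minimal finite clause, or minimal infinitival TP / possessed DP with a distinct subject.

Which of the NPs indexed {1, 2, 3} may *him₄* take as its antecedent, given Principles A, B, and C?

*him* is a pronoun, so Principle B applies: it must be free in its binding domain.
Binding domain of *him₄*: the embedded TP, whose subject is Ahmad₂.
*Samir₁* c-commands the pronoun but from outside its binding domain, and is not c-commanded by it → coindexation permitted.
*Ahmad₂* c-commands the pronoun within its binding domain → coindexation would violate Principle B.
*Pavel₃* and the pronoun do not c-command one another → neither Principle B nor Principle C is at stake; coindexation permitted.

{1, 3}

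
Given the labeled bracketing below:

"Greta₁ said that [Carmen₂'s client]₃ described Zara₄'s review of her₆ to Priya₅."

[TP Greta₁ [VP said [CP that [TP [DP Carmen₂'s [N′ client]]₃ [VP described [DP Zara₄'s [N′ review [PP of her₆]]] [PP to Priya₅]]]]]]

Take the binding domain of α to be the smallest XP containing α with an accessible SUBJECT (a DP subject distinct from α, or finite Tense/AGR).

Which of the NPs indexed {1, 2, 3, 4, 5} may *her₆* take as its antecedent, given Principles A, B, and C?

*her* is a pronoun, so Principle B applies: it must be free in its binding domain.
Binding domain of *her₆*: the possessed DP, whose subject is Zara₄.
*Greta₁* c-commands the pronoun but from outside its binding domain, and is not c-commanded by it → coindexation permitted.
*Carmen₂* and the pronoun do not c-command one another → neither Principle B nor Principle C is at stake; coindexation permitted.
*[Carmen₂'s client]₃* c-commands the pronoun but from outside its binding domain, and is not c-commanded by it → coindexation permitted.
*Zara₄* c-commands the pronoun within its binding domain → coindexation would violate Principle B.
*Priya₅* and the pronoun do not c-command one another → neither Principle B nor Principle C is at stake; coindexation permitted.

{1, 2, 3, 5}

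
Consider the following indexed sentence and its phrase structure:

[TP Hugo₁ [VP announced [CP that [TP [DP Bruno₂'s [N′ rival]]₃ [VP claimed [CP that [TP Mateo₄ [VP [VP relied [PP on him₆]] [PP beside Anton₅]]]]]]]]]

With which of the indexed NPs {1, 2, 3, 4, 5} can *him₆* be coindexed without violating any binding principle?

{1, 2, 3, 5}

*him* is a pronoun, so Principle B applies: it must be free in its binding domain.
Binding domain of *him₆*: the embedded TP, whose subject is Mateo₄.
*Hugo₁* c-commands the pronoun but from outside its binding domain, and is not c-commanded by it → coindexation permitted.
*Bruno₂* and the pronoun do not c-command one another → neither Principle B nor Principle C is at stake; coindexation permitted.
*[Bruno₂'s rival]₃* c-commands the pronoun but from outside its binding domain, and is not c-commanded by it → coindexation permitted.
*Mateo₄* c-commands the pronoun within its binding domain → coindexation would violate Principle B.
*Anton₅* and the pronoun do not c-command one another → neither Principle B nor Principle C is at stake; coindexation permitted.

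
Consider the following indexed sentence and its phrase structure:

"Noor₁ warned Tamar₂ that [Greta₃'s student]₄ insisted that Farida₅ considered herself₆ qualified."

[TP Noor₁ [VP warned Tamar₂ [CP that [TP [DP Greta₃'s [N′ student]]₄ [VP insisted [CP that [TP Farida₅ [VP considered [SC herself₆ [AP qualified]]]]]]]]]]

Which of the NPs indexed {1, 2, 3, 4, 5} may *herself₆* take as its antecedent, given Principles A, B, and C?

*herself* is an anaphor, so Principle A applies: it must be bound in its binding domain.
Binding domain of *herself₆*: the embedded TP, whose subject is Farida₅.
*Noor₁* c-commands the anaphor but is outside its binding domain → cannot satisfy Principle A.
*Tamar₂* c-commands the anaphor but is outside its binding domain → cannot satisfy Principle A.
*Greta₃* does not c-command the anaphor → cannot bind it.
*[Greta₃'s student]₄* c-commands the anaphor but is outside its binding domain → cannot satisfy Principle A.
*Farida₅* c-commands the anaphor within its binding domain → licit binder.

{5}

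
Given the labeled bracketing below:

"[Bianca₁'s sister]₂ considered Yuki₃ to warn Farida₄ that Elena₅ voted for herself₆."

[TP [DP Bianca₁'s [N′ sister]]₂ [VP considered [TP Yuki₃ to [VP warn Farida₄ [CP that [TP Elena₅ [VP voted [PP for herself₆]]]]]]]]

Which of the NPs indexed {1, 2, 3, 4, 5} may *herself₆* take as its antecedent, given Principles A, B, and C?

*herself* is an anaphor, so Principle A applies: it must be bound in its binding domain.
Binding domain of *herself₆*: the embedded TP, whose subject is Elena₅.
*Bianca₁* does not c-command the anaphor → cannot bind it.
*[Bianca₁'s sister]₂* c-commands the anaphor but is outside its binding domain → cannot satisfy Principle A.
*Yuki₃* c-commands the anaphor but is outside its binding domain → cannot satisfy Principle A.
*Farida₄* c-commands the anaphor but is outside its binding domain → cannot satisfy Principle A.
*Elena₅* c-commands the anaphor within its binding domain → licit binder.

{5}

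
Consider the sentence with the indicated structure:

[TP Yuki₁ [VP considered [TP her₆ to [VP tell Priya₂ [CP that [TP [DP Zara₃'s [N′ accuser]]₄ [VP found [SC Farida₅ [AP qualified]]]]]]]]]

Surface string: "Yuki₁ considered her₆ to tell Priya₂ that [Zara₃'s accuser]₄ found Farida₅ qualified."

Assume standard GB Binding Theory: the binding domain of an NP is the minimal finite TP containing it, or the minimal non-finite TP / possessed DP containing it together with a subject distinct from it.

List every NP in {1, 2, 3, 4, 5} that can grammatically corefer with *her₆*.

*her* is a pronoun, so Principle B applies: it must be free in its binding domain.
Binding domain of *her₆*: the matrix TP, whose subject is Yuki₁.
*Yuki₁* c-commands the pronoun within its binding domain → coindexation would violate Principle B.
*Priya₂*: the pronoun c-commands this R-expression → coindexation would violate Principle C on *Priya₂*.
*Zara₃*: the pronoun c-commands this R-expression → coindexation would violate Principle C on *Zara₃*.
*[Zara₃'s accuser]₄*: the pronoun c-commands this R-expression → coindexation would violate Principle C on *[Zara₃'s accuser]₄*.
*Farida₅*: the pronoun c-commands this R-expression → coindexation would violate Principle C on *Farida₅*.

none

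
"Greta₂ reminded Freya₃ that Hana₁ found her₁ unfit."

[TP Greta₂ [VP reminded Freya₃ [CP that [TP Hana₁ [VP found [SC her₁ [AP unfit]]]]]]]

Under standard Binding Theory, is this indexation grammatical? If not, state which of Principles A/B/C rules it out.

Principle B

The two coindexed NPs are *Hana₁* and *her₁*.
*her₁* is a pronoun. Its binding domain is the embedded TP, whose subject is Hana₁.
*Hana₁* c-commands it within that domain and carries the same index.
The pronoun is locally bound → Principle B violation.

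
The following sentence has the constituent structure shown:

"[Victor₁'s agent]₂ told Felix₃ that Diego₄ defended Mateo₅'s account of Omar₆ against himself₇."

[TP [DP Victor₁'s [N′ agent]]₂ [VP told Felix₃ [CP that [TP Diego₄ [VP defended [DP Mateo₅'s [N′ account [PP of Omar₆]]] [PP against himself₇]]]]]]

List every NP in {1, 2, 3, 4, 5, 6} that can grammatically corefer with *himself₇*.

{4}

*himself* is an anaphor, so Principle A applies: it must be bound in its binding domain.
Binding domain of *himself₇*: the embedded TP, whose subject is Diego₄.
*Victor₁* does not c-command the anaphor → cannot bind it.
*[Victor₁'s agent]₂* c-commands the anaphor but is outside its binding domain → cannot satisfy Principle A.
*Felix₃* c-commands the anaphor but is outside its binding domain → cannot satisfy Principle A.
*Diego₄* c-commands the anaphor within its binding domain → licit binder.
*Mateo₅* does not c-command the anaphor → cannot bind it.
*Omar₆* does not c-command the anaphor → cannot bind it.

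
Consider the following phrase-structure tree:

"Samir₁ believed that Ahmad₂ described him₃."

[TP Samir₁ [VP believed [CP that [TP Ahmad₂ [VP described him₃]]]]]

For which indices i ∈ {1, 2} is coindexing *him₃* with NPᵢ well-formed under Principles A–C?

{1}

*him* is a pronoun, so Principle B applies: it must be free in its binding domain.
Binding domain of *him₃*: the embedded TP, whose subject is Ahmad₂.
*Samir₁* c-commands the pronoun but from outside its binding domain, and is not c-commanded by it → coindexation permitted.
*Ahmad₂* c-commands the pronoun within its binding domain → coindexation would violate Principle B.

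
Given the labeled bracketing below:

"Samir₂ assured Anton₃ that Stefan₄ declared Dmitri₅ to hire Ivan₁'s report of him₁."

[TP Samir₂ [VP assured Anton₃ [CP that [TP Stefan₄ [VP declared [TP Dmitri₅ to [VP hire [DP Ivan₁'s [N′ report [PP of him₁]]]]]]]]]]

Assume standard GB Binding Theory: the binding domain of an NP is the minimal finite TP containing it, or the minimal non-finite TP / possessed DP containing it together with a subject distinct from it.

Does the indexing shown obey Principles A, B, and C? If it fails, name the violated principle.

Principle B

The two coindexed NPs are *Ivan₁* and *him₁*.
*him₁* is a pronoun. Its binding domain is the possessed DP, whose subject is Ivan₁.
*Ivan₁* c-commands it within that domain and carries the same index.
The pronoun is locally bound → Principle B violation.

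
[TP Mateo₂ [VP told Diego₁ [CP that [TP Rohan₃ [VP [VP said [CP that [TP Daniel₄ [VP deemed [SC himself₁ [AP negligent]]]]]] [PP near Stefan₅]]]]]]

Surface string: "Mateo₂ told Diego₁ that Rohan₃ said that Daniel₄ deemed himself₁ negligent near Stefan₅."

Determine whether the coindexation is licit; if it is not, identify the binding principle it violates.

The two coindexed NPs are *Diego₁* and *himself₁*.
*himself₁* is an anaphor. Principle A requires it to be bound within its binding domain — the embedded TP, whose subject is Daniel₄.
Within that domain it is c-commanded by *Daniel₄*, which does not share its index.
*Diego₁* does c-command the anaphor, but from outside its binding domain.
The anaphor is unbound in its domain → Principle A violation.

Principle A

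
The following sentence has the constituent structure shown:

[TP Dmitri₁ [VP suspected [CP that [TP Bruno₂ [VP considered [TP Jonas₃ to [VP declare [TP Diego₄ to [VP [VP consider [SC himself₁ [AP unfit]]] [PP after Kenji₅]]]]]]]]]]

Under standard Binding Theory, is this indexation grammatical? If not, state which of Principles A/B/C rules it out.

Principle A

The two coindexed NPs are *Dmitri₁* and *himself₁*.
*himself₁* is an anaphor. Principle A requires it to be bound within its binding domain — the embedded TP, whose subject is Diego₄.
Within that domain it is c-commanded by *Diego₄*, which does not share its index.
*Dmitri₁* does c-command the anaphor, but from outside its binding domain.
The anaphor is unbound in its domain → Principle A violation.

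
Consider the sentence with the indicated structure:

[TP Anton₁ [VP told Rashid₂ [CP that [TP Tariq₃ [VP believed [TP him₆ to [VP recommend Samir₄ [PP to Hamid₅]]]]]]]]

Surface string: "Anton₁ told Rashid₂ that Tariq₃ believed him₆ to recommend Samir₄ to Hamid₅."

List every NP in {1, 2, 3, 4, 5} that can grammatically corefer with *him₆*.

*him* is a pronoun, so Principle B applies: it must be free in its binding domain.
Binding domain of *him₆*: the embedded TP, whose subject is Tariq₃.
*Anton₁* c-commands the pronoun but from outside its binding domain, and is not c-commanded by it → coindexation permitted.
*Rashid₂* c-commands the pronoun but from outside its binding domain, and is not c-commanded by it → coindexation permitted.
*Tariq₃* c-commands the pronoun within its binding domain → coindexation would violate Principle B.
*Samir₄*: the pronoun c-commands this R-expression → coindexation would violate Principle C on *Samir₄*.
*Hamid₅*: the pronoun c-commands this R-expression → coindexation would violate Principle C on *Hamid₅*.

{1, 2}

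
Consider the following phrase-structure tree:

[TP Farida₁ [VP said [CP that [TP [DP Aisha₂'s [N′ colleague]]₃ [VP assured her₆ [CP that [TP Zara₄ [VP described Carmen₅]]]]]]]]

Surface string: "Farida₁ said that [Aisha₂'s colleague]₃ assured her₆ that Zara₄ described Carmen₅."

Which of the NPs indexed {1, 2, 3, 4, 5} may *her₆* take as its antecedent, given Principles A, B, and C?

*her* is a pronoun, so Principle B applies: it must be free in its binding domain.
Binding domain of *her₆*: the embedded TP, whose subject is [Aisha₂'s colleague]₃.
*Farida₁* c-commands the pronoun but from outside its binding domain, and is not c-commanded by it → coindexation permitted.
*Aisha₂* and the pronoun do not c-command one another → neither Principle B nor Principle C is at stake; coindexation permitted.
*[Aisha₂'s colleague]₃* c-commands the pronoun within its binding domain → coindexation would violate Principle B.
*Zara₄*: the pronoun c-commands this R-expression → coindexation would violate Principle C on *Zara₄*.
*Carmen₅*: the pronoun c-commands this R-expression → coindexation would violate Principle C on *Carmen₅*.

{1, 2}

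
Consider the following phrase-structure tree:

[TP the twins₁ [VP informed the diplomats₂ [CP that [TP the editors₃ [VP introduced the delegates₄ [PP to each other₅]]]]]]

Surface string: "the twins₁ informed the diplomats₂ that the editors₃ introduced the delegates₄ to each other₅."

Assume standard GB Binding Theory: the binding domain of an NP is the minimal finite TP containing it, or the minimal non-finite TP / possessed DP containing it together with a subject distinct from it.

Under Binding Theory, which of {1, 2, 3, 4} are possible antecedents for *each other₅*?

*each other* is an anaphor, so Principle A applies: it must be bound in its binding domain.
Binding domain of *each other₅*: the embedded TP, whose subject is the editors₃.
*the twins₁* c-commands the anaphor but is outside its binding domain → cannot satisfy Principle A.
*the diplomats₂* c-commands the anaphor but is outside its binding domain → cannot satisfy Principle A.
*the editors₃* c-commands the anaphor within its binding domain → licit binder.
*the delegates₄* c-commands the anaphor within its binding domain → licit binder.

{3, 4}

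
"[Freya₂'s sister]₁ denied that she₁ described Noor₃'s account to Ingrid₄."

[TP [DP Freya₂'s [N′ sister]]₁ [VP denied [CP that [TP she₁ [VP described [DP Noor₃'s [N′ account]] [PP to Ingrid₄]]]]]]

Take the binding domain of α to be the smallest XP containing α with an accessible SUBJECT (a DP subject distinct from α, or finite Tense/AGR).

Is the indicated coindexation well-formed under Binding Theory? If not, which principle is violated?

The two coindexed NPs are *[Freya₂'s sister]₁* and *she₁*.
*she₁* is a pronoun; nothing c-commands it within its binding domain (the embedded TP.), so Principle B holds trivially.
*[Freya₂'s sister]₁* is an R-expression; *she₁* does not c-command it, and no other NP shares its index, so Principle C is satisfied.
All principles are respected.

grammatical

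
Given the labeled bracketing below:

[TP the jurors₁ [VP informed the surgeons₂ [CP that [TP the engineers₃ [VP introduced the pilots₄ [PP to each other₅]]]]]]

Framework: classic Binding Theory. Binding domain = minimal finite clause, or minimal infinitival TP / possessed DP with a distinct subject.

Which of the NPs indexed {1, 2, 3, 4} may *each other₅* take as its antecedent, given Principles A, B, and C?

*each other* is an anaphor, so Principle A applies: it must be bound in its binding domain.
Binding domain of *each other₅*: the embedded TP, whose subject is the engineers₃.
*the jurors₁* c-commands the anaphor but is outside its binding domain → cannot satisfy Principle A.
*the surgeons₂* c-commands the anaphor but is outside its binding domain → cannot satisfy Principle A.
*the engineers₃* c-commands the anaphor within its binding domain → licit binder.
*the pilots₄* c-commands the anaphor within its binding domain → licit binder.

{3, 4}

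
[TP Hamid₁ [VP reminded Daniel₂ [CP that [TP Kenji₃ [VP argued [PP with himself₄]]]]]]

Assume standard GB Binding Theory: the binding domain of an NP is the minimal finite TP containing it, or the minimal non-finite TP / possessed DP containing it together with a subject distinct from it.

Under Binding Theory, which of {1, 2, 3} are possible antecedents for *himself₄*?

{3}

*himself* is an anaphor, so Principle A applies: it must be bound in its binding domain.
Binding domain of *himself₄*: the embedded TP, whose subject is Kenji₃.
*Hamid₁* c-commands the anaphor but is outside its binding domain → cannot satisfy Principle A.
*Daniel₂* c-commands the anaphor but is outside its binding domain → cannot satisfy Principle A.
*Kenji₃* c-commands the anaphor within its binding domain → licit binder.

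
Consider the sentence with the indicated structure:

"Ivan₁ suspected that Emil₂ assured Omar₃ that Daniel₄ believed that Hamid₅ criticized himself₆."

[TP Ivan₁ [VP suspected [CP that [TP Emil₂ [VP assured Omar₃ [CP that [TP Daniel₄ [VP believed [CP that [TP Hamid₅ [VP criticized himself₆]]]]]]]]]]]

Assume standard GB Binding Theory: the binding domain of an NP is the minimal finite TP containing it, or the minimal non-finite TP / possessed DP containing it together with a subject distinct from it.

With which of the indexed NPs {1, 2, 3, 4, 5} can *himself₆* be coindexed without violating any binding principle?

*himself* is an anaphor, so Principle A applies: it must be bound in its binding domain.
Binding domain of *himself₆*: the embedded TP, whose subject is Hamid₅.
*Ivan₁* c-commands the anaphor but is outside its binding domain → cannot satisfy Principle A.
*Emil₂* c-commands the anaphor but is outside its binding domain → cannot satisfy Principle A.
*Omar₃* c-commands the anaphor but is outside its binding domain → cannot satisfy Principle A.
*Daniel₄* c-commands the anaphor but is outside its binding domain → cannot satisfy Principle A.
*Hamid₅* c-commands the anaphor within its binding domain → licit binder.

{5}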